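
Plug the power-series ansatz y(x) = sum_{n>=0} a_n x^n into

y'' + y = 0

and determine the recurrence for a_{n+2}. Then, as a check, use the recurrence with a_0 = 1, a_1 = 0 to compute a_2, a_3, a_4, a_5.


Substitute y = sum_n a_n x^n into y'' + (const) y = 0.
y''(x) = sum_{n>=0} (n+2)(n+1) a_{n+2} x^n.
The ODE becomes sum_n [(n+2)(n+1) a_{n+2} + 1 a_n] x^n = 0.
Setting each coefficient to zero gives the recurrence:
  (n+2)(n+1) a_{n+2} + 1 a_n = 0,
  a_{n+2} = -1 / ((n+1)(n+2)) a_n.

Check with a_0 = 1, a_1 = 0 (apply the recurrence for n = 0, 1, 2, 3): a_0 = 1, a_1 = 0, a_2 = -1/2, a_3 = 0, a_4 = 1/24, a_5 = 0.

a_{n+2} = -1/((n+1)(n+2)) * a_n; check: a_0 = 1, a_1 = 0, a_2 = -1/2, a_3 = 0, a_4 = 1/24, a_5 = 0


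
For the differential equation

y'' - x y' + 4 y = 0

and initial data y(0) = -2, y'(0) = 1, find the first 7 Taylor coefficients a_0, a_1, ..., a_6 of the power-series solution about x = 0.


Ansatz: y(x) = sum_{n>=0} a_n x^n, so y'(x) = sum_{n>=1} n a_n x^(n-1) and y''(x) = sum_{n>=2} n(n-1) a_n x^(n-2).
Substitute into P(x) y'' + Q(x) y' + R(x) y = 0 with P(x) = 1, Q(x) = -x, R(x) = 4, and match powers of x.
Initial conditions: a_0 = -2, a_1 = 1.
Setting the coefficient of each power of x to zero and solving order by order (substituting the coefficients already found):
  x^0: 2 a_2 + 4 a_0 = 0  ->  2 a_2 = -4 a_0 = 8  ->  a_2 = 4
  x^1: 6 a_3 + 3 a_1 = 0  ->  6 a_3 = -3 a_1 = -3  ->  a_3 = -1/2
  x^2: 12 a_4 + 2 a_2 = 0  ->  12 a_4 = -2 a_2 = -8  ->  a_4 = -2/3
  x^3: 20 a_5 + a_3 = 0  ->  20 a_5 = -a_3 = 1/2  ->  a_5 = 1/40
  x^4: 30 a_6 = 0  ->  a_6 = 0
Truncated series: y(x) = -2 + x + 4 x^2 - (1/2) x^3 - (2/3) x^4 + (1/40) x^5 + O(x^7).

a_0 = -2; a_1 = 1; a_2 = 4; a_3 = -1/2; a_4 = -2/3; a_5 = 1/40; a_6 = 0


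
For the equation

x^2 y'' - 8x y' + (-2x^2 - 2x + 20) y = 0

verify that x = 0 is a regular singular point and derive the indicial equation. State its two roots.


Divide by x^2 to reach normal form y'' + P_1(x) y' + P_2(x) y = 0 with P_1(x) = -8/x and P_2(x) = -2 - 2/x + 20/x^2.
x = 0 is a singular point because the y'-coefficient -8/x has a pole at x = 0 and the y-coefficient -2 - 2/x + 20/x^2 has a pole at x = 0.
It is a regular singular point because x P_1(x) = p(x) = -8 and x^2 P_2(x) = q(x) = -2x^2 - 2x + 20 are polynomials, hence analytic at x = 0.
p(0) = -8,  q(0) = 20.
Indicial equation: r(r-1) + p(0) r + q(0) = 0, i.e. r^2 + (p(0) - 1) r + q(0) = 0, i.e. r^2 - 9 r + 20 = 0.
Discriminant: (-9)^2 - 4(20) = 1, so r = (9 ± 1)/2.
Solving: r_1 = 5, r_2 = 4.

indicial: r^2 - 9 r + 20 = 0; roots r_1 = 5, r_2 = 4


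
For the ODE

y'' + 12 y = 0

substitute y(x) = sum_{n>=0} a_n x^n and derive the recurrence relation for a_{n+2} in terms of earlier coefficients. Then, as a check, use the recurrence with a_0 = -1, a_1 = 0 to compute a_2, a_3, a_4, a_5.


Substitute y = sum_n a_n x^n into y'' + (const) y = 0.
y''(x) = sum_{n>=0} (n+2)(n+1) a_{n+2} x^n.
The ODE becomes sum_n [(n+2)(n+1) a_{n+2} + 12 a_n] x^n = 0.
Setting each coefficient to zero gives the recurrence:
  (n+2)(n+1) a_{n+2} + 12 a_n = 0,
  a_{n+2} = -12 / ((n+1)(n+2)) a_n.

Check with a_0 = -1, a_1 = 0 (apply the recurrence for n = 0, 1, 2, 3): a_0 = -1, a_1 = 0, a_2 = 6, a_3 = 0, a_4 = -6, a_5 = 0.

a_{n+2} = -12/((n+1)(n+2)) * a_n; check: a_0 = -1, a_1 = 0, a_2 = 6, a_3 = 0, a_4 = -6, a_5 = 0


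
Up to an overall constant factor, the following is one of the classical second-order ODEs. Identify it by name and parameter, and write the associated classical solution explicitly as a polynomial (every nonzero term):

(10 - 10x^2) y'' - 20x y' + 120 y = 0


All three coefficients share the factor 10; dividing through by 10 gives  (1 - x^2) y'' - 2x y' + 12 y = 0.
This matches the Legendre equation (1 - x^2) y'' - 2x y' + n(n+1) y = 0 (note the -2x y' term) with n(n+1) = 12, so n = 3; the polynomial solution is P_3(x).
With y = sum_k a_k x^k, matching x^k gives (k+2)(k+1) a_{k+2} = [k(k+1) - n(n+1)] a_k = (k - 3)(k + 4) a_k. The right side vanishes at k = 3, so the series with the parity of 3 terminates at degree 3.
Standard normalization (P_n(1) = 1): leading coefficient (2n)!/(2^n (n!)^2) = 720/(8*36) = 5/2, so a_3 = 5/2. Work downward with a_k = (k+1)(k+2) a_{k+2} / ((k - 3)(k + 4)):
  a_1 = (2)(3)(5/2) / ((1 - 3)(1 + 4)) = 15/(-10) = -3/2
Hence P_3(x) = 5 x^3/2 - 3 x/2.

P_3(x); series = 5 x^3/2 - 3 x/2


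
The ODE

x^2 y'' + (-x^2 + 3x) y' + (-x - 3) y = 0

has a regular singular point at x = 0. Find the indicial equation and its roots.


Divide by x^2 to reach normal form y'' + P_1(x) y' + P_2(x) y = 0 with P_1(x) = -1 + 3/x and P_2(x) = -1/x - 3/x^2.
x = 0 is a singular point because the y'-coefficient -1 + 3/x has a pole at x = 0 and the y-coefficient -1/x - 3/x^2 has a pole at x = 0.
It is a regular singular point because x P_1(x) = p(x) = 3 - x and x^2 P_2(x) = q(x) = -x - 3 are polynomials, hence analytic at x = 0.
p(0) = 3,  q(0) = -3.
Indicial equation: r(r-1) + p(0) r + q(0) = 0, i.e. r^2 + (p(0) - 1) r + q(0) = 0, i.e. r^2 + 2 r - 3 = 0.
Discriminant: (2)^2 - 4(-3) = 16, so r = (-2 ± 4)/2.
Solving: r_1 = 1, r_2 = -3.

indicial: r^2 + 2 r - 3 = 0; roots r_1 = 1, r_2 = -3


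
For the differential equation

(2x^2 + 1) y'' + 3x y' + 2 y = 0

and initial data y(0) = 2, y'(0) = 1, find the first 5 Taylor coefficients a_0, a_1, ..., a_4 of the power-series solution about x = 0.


Ansatz: y(x) = sum_{n>=0} a_n x^n, so y'(x) = sum_{n>=1} n a_n x^(n-1) and y''(x) = sum_{n>=2} n(n-1) a_n x^(n-2).
Substitute into P(x) y'' + Q(x) y' + R(x) y = 0 with P(x) = 2x^2 + 1, Q(x) = 3x, R(x) = 2, and match powers of x.
Initial conditions: a_0 = 2, a_1 = 1.
Setting the coefficient of each power of x to zero and solving order by order (substituting the coefficients already found):
  x^0: 2 a_2 + 2 a_0 = 0  ->  2 a_2 = -2 a_0 = -4  ->  a_2 = -2
  x^1: 6 a_3 + 5 a_1 = 0  ->  6 a_3 = -5 a_1 = -5  ->  a_3 = -5/6
  x^2: 12 a_4 + 12 a_2 = 0  ->  12 a_4 = -12 a_2 = 24  ->  a_4 = 2
Truncated series: y(x) = 2 + x - 2 x^2 - (5/6) x^3 + 2 x^4 + O(x^5).

a_0 = 2; a_1 = 1; a_2 = -2; a_3 = -5/6; a_4 = 2


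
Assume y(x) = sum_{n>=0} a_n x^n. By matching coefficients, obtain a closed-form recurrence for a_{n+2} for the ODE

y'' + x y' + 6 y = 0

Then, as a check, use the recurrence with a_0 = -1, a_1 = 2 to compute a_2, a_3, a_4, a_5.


Substitute y = sum_n a_n x^n.
y''(x) has coefficient (n+2)(n+1) a_{n+2} at x^n;
x y'(x) has coefficient n a_n at x^n (shift);
6 y(x) has coefficient 6 a_n at x^n.
Matching x^n: (n+2)(n+1) a_{n+2} + (n + 6) a_n = 0.
Thus a_{n+2} = (-n - 6) / ((n+1)(n+2)) * a_n.

Check with a_0 = -1, a_1 = 2 (apply the recurrence for n = 0, 1, 2, 3): a_0 = -1, a_1 = 2, a_2 = 3, a_3 = -7/3, a_4 = -2, a_5 = 21/20.

a_(n+2) = (-n - 6) / ((n+1)(n+2)) * a_n; check: a_0 = -1, a_1 = 2, a_2 = 3, a_3 = -7/3, a_4 = -2, a_5 = 21/20


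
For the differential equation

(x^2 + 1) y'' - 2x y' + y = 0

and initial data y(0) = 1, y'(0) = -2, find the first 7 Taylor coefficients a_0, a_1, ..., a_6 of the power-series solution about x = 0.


Ansatz: y(x) = sum_{n>=0} a_n x^n, so y'(x) = sum_{n>=1} n a_n x^(n-1) and y''(x) = sum_{n>=2} n(n-1) a_n x^(n-2).
Substitute into P(x) y'' + Q(x) y' + R(x) y = 0 with P(x) = x^2 + 1, Q(x) = -2x, R(x) = 1, and match powers of x.
Initial conditions: a_0 = 1, a_1 = -2.
Setting the coefficient of each power of x to zero and solving order by order (substituting the coefficients already found):
  x^0: 2 a_2 + a_0 = 0  ->  2 a_2 = -a_0 = -1  ->  a_2 = -1/2
  x^1: 6 a_3 - a_1 = 0  ->  6 a_3 = a_1 = -2  ->  a_3 = -1/3
  x^2: 12 a_4 - a_2 = 0  ->  12 a_4 = a_2 = -1/2  ->  a_4 = -1/24
  x^3: 20 a_5 + a_3 = 0  ->  20 a_5 = -a_3 = 1/3  ->  a_5 = 1/60
  x^4: 30 a_6 + 5 a_4 = 0  ->  30 a_6 = -5 a_4 = 5/24  ->  a_6 = 1/144
Truncated series: y(x) = 1 - 2 x - (1/2) x^2 - (1/3) x^3 - (1/24) x^4 + (1/60) x^5 + (1/144) x^6 + O(x^7).

a_0 = 1; a_1 = -2; a_2 = -1/2; a_3 = -1/3; a_4 = -1/24; a_5 = 1/60; a_6 = 1/144


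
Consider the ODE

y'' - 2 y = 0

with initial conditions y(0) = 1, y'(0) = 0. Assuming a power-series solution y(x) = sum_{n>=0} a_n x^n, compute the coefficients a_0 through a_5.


Ansatz: y(x) = sum_{n>=0} a_n x^n, so y'(x) = sum_{n>=1} n a_n x^(n-1) and y''(x) = sum_{n>=2} n(n-1) a_n x^(n-2).
Substitute into P(x) y'' + Q(x) y' + R(x) y = 0 with P(x) = 1, Q(x) = 0, R(x) = -2, and match powers of x.
Initial conditions: a_0 = 1, a_1 = 0.
Setting the coefficient of each power of x to zero and solving order by order (substituting the coefficients already found):
  x^0: 2 a_2 - 2 a_0 = 0  ->  2 a_2 = 2 a_0 = 2  ->  a_2 = 1
  x^1: 6 a_3 - 2 a_1 = 0  ->  6 a_3 = 2 a_1 = 0  ->  a_3 = 0
  x^2: 12 a_4 - 2 a_2 = 0  ->  12 a_4 = 2 a_2 = 2  ->  a_4 = 1/6
  x^3: 20 a_5 - 2 a_3 = 0  ->  20 a_5 = 2 a_3 = 0  ->  a_5 = 0
Truncated series: y(x) = 1 + x^2 + (1/6) x^4 + O(x^6).

a_0 = 1; a_1 = 0; a_2 = 1; a_3 = 0; a_4 = 1/6; a_5 = 0


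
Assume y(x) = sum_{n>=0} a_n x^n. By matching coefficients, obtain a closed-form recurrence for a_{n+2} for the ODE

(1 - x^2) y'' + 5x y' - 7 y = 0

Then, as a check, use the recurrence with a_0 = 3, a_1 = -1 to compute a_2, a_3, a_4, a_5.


Substitute y = sum_n a_n x^n.
(1 - 1 x^2) y'' contributes (n+2)(n+1) a_{n+2} - n(n-1) a_n at x^n.
5 x y'(x) contributes 5 n a_n at x^n.
-7 y(x) contributes -7 a_n at x^n.
Matching x^n: (n+2)(n+1) a_{n+2} + (-n(n-1) + 5 n - 7) a_n = 0.
Thus a_{n+2} = (n(n-1) - 5 n + 7) / ((n+1)(n+2)) * a_n.

Check with a_0 = 3, a_1 = -1 (apply the recurrence for n = 0, 1, 2, 3): a_0 = 3, a_1 = -1, a_2 = 21/2, a_3 = -1/3, a_4 = -7/8, a_5 = 1/30.

a_(n+2) = (n(n-1) - 5 n + 7) / ((n+1)(n+2)) * a_n; check: a_0 = 3, a_1 = -1, a_2 = 21/2, a_3 = -1/3, a_4 = -7/8, a_5 = 1/30


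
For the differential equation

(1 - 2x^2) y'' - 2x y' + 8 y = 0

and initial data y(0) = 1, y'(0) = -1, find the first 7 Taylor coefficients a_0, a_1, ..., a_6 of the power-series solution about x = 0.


Ansatz: y(x) = sum_{n>=0} a_n x^n, so y'(x) = sum_{n>=1} n a_n x^(n-1) and y''(x) = sum_{n>=2} n(n-1) a_n x^(n-2).
Substitute into P(x) y'' + Q(x) y' + R(x) y = 0 with P(x) = 1 - 2x^2, Q(x) = -2x, R(x) = 8, and match powers of x.
Initial conditions: a_0 = 1, a_1 = -1.
Setting the coefficient of each power of x to zero and solving order by order (substituting the coefficients already found):
  x^0: 2 a_2 + 8 a_0 = 0  ->  2 a_2 = -8 a_0 = -8  ->  a_2 = -4
  x^1: 6 a_3 + 6 a_1 = 0  ->  6 a_3 = -6 a_1 = 6  ->  a_3 = 1
  x^2: 12 a_4 = 0  ->  a_4 = 0
  x^3: 20 a_5 - 10 a_3 = 0  ->  20 a_5 = 10 a_3 = 10  ->  a_5 = 1/2
  x^4: 30 a_6 - 24 a_4 = 0  ->  30 a_6 = 24 a_4 = 0  ->  a_6 = 0
Truncated series: y(x) = 1 - x - 4 x^2 + x^3 + (1/2) x^5 + O(x^7).

a_0 = 1; a_1 = -1; a_2 = -4; a_3 = 1; a_4 = 0; a_5 = 1/2; a_6 = 0


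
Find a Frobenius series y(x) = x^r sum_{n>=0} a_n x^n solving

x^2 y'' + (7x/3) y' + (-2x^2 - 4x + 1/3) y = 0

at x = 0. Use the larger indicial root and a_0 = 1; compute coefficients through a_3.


Write in Frobenius form y'' + (p(x)/x) y' + (q(x)/x^2) y = 0:
  p(x) = 7/3,  q(x) = -2x^2 - 4x + 1/3.
Indicial equation: r(r-1) + (7/3) r + (1/3) = 0 -> roots r_1 = -1/3, r_2 = -1.
Take r = r_1 = -1/3. Let y(x) = x^r sum_{n>=0} a_n x^n with a_0 = 1.
Substitute y = x^r sum a_n x^n and match x^{r+n}. The recurrence is
  D(n) a_n - 4 a_{n-1} - 2 a_{n-2} = 0,  where D(n) = (r+n)(r+n-1) + (7/3)(r+n) + (1/3).
  a_n = [4 a_{n-1} + 2 a_{n-2}] / D(n).
Since the indicial polynomial factors as (r - r_1)(r - r_2), D(n) = (r_1 + n - r_1)(r_1 + n - r_2) = n(n + 2/3).
Evaluating step by step (a_0 = 1):
  n = 1: D(1) = 1(1 + 2/3) = 5/3; numerator = 4(1) = 4; a_1 = (4)/(5/3) = 12/5
  n = 2: D(2) = 2(2 + 2/3) = 16/3; numerator = 4(12/5) + 2(1) = 58/5; a_2 = (58/5)/(16/3) = 87/40
  n = 3: D(3) = 3(3 + 2/3) = 11; numerator = 4(87/40) + 2(12/5) = 27/2; a_3 = (27/2)/(11) = 27/22

r = -1/3; a_0 = 1; a_1 = 12/5; a_2 = 87/40; a_3 = 27/22


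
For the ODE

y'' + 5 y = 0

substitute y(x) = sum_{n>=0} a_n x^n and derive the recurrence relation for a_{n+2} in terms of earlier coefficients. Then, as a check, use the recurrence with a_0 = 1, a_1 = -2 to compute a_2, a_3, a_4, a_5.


Substitute y = sum_n a_n x^n into y'' + (const) y = 0.
y''(x) = sum_{n>=0} (n+2)(n+1) a_{n+2} x^n.
The ODE becomes sum_n [(n+2)(n+1) a_{n+2} + 5 a_n] x^n = 0.
Setting each coefficient to zero gives the recurrence:
  (n+2)(n+1) a_{n+2} + 5 a_n = 0,
  a_{n+2} = -5 / ((n+1)(n+2)) a_n.

Check with a_0 = 1, a_1 = -2 (apply the recurrence for n = 0, 1, 2, 3): a_0 = 1, a_1 = -2, a_2 = -5/2, a_3 = 5/3, a_4 = 25/24, a_5 = -5/12.

a_{n+2} = -5/((n+1)(n+2)) * a_n; check: a_0 = 1, a_1 = -2, a_2 = -5/2, a_3 = 5/3, a_4 = 25/24, a_5 = -5/12


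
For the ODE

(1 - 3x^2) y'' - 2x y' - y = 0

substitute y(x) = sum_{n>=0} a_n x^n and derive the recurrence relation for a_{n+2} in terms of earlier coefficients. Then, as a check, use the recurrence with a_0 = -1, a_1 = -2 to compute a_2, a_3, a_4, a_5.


Substitute y = sum_n a_n x^n.
(1 - 3 x^2) y'' contributes (n+2)(n+1) a_{n+2} - 3 n(n-1) a_n at x^n.
-2 x y'(x) contributes -2 n a_n at x^n.
-y(x) contributes -1 a_n at x^n.
Matching x^n: (n+2)(n+1) a_{n+2} + (-3 n(n-1) - 2 n - 1) a_n = 0.
Thus a_{n+2} = (3 n(n-1) + 2 n + 1) / ((n+1)(n+2)) * a_n.

Check with a_0 = -1, a_1 = -2 (apply the recurrence for n = 0, 1, 2, 3): a_0 = -1, a_1 = -2, a_2 = -1/2, a_3 = -1, a_4 = -11/24, a_5 = -5/4.

a_(n+2) = (3 n(n-1) + 2 n + 1) / ((n+1)(n+2)) * a_n; check: a_0 = -1, a_1 = -2, a_2 = -1/2, a_3 = -1, a_4 = -11/24, a_5 = -5/4


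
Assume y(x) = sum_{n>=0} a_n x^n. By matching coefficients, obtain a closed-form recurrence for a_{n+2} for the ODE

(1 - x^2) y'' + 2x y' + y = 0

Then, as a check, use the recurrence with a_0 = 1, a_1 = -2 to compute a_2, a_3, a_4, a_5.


Substitute y = sum_n a_n x^n.
(1 - 1 x^2) y'' contributes (n+2)(n+1) a_{n+2} - n(n-1) a_n at x^n.
2 x y'(x) contributes 2 n a_n at x^n.
y(x) contributes 1 a_n at x^n.
Matching x^n: (n+2)(n+1) a_{n+2} + (-n(n-1) + 2 n + 1) a_n = 0.
Thus a_{n+2} = (n(n-1) - 2 n - 1) / ((n+1)(n+2)) * a_n.

Check with a_0 = 1, a_1 = -2 (apply the recurrence for n = 0, 1, 2, 3): a_0 = 1, a_1 = -2, a_2 = -1/2, a_3 = 1, a_4 = 1/8, a_5 = -1/20.

a_(n+2) = (n(n-1) - 2 n - 1) / ((n+1)(n+2)) * a_n; check: a_0 = 1, a_1 = -2, a_2 = -1/2, a_3 = 1, a_4 = 1/8, a_5 = -1/20


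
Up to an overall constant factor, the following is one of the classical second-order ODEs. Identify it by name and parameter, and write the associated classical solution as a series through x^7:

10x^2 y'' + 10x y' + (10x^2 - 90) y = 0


All three coefficients share the factor 10; dividing through by 10 gives  x^2 y'' + x y' + (x^2 - 9) y = 0.
This matches the Bessel equation x^2 y'' + x y' + (x^2 - nu^2) y = 0 with nu^2 = 9, so nu = 3; the solution bounded at x = 0 is J_3(x).
Frobenius at x = 0: indicial roots ±nu; for r = nu the recurrence k(k + 2nu) c_k = -c_{k-2} gives the standard series J_nu(x) = sum_{k>=0} (-1)^k / (k! (k+nu)!) (x/2)^(2k+nu). Evaluate the first 3 terms:
  k = 0: (-1)^0 / (0! * 3! * 2^3) x^3 = 1/(1*6*8) x^3 = (1/48) x^3
  k = 1: (-1)^1 / (1! * 4! * 2^5) x^5 = -1/(1*24*32) x^5 = (-1/768) x^5
  k = 2: (-1)^2 / (2! * 5! * 2^7) x^7 = 1/(2*120*128) x^7 = (1/30720) x^7
Hence J_3(x) = x^7/30720 - x^5/768 + x^3/48 + ....

J_3(x); series = x^7/30720 - x^5/768 + x^3/48


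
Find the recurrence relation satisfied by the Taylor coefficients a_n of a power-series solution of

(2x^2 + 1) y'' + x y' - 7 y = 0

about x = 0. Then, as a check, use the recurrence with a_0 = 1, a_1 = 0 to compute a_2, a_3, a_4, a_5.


Substitute y = sum_n a_n x^n.
(1 + 2 x^2) y'' contributes (n+2)(n+1) a_{n+2} + 2 n(n-1) a_n at x^n.
x y'(x) contributes n a_n at x^n.
-7 y(x) contributes -7 a_n at x^n.
Matching x^n: (n+2)(n+1) a_{n+2} + (2 n(n-1) + n - 7) a_n = 0.
Thus a_{n+2} = (-2 n(n-1) - n + 7) / ((n+1)(n+2)) * a_n.

Check with a_0 = 1, a_1 = 0 (apply the recurrence for n = 0, 1, 2, 3): a_0 = 1, a_1 = 0, a_2 = 7/2, a_3 = 0, a_4 = 7/24, a_5 = 0.

a_(n+2) = (-2 n(n-1) - n + 7) / ((n+1)(n+2)) * a_n; check: a_0 = 1, a_1 = 0, a_2 = 7/2, a_3 = 0, a_4 = 7/24, a_5 = 0


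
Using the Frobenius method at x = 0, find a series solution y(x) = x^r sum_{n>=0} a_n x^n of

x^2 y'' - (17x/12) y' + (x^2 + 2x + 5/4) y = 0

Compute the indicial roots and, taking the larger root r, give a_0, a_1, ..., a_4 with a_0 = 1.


Write in Frobenius form y'' + (p(x)/x) y' + (q(x)/x^2) y = 0:
  p(x) = -17/12,  q(x) = x^2 + 2x + 5/4.
Indicial equation: r(r-1) + (-17/12) r + (5/4) = 0 -> roots r_1 = 5/3, r_2 = 3/4.
Take r = r_1 = 5/3. Let y(x) = x^r sum_{n>=0} a_n x^n with a_0 = 1.
Substitute y = x^r sum a_n x^n and match x^{r+n}. The recurrence is
  D(n) a_n + 2 a_{n-1} + 1 a_{n-2} = 0,  where D(n) = (r+n)(r+n-1) + (-17/12)(r+n) + (5/4).
  a_n = [-2 a_{n-1} - 1 a_{n-2}] / D(n).
Since the indicial polynomial factors as (r - r_1)(r - r_2), D(n) = (r_1 + n - r_1)(r_1 + n - r_2) = n(n + 11/12).
Evaluating step by step (a_0 = 1):
  n = 1: D(1) = 1(1 + 11/12) = 23/12; numerator = -2(1) = -2; a_1 = (-2)/(23/12) = -24/23
  n = 2: D(2) = 2(2 + 11/12) = 35/6; numerator = -2(-24/23) - 1(1) = 25/23; a_2 = (25/23)/(35/6) = 30/161
  n = 3: D(3) = 3(3 + 11/12) = 47/4; numerator = -2(30/161) - 1(-24/23) = 108/161; a_3 = (108/161)/(47/4) = 432/7567
  n = 4: D(4) = 4(4 + 11/12) = 59/3; numerator = -2(432/7567) - 1(30/161) = -2274/7567; a_4 = (-2274/7567)/(59/3) = -6822/446453

r = 5/3; a_0 = 1; a_1 = -24/23; a_2 = 30/161; a_3 = 432/7567; a_4 = -6822/446453


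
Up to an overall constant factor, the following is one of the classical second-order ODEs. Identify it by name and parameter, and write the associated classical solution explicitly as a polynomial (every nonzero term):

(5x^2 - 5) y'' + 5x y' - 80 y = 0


All three coefficients share the factor -5; dividing through by -5 gives  (1 - x^2) y'' - x y' + 16 y = 0.
This matches the Chebyshev equation (1 - x^2) y'' - x y' + n^2 y = 0 (note the -x y' term, not -2x y') with n^2 = 16, so n = 4; the polynomial solution is T_4(x).
With y = sum_k a_k x^k, matching x^k gives (k+2)(k+1) a_{k+2} = (k^2 - n^2) a_k = (k - 4)(k + 4) a_k. The right side vanishes at k = 4, so the series with the parity of 4 terminates at degree 4.
Standard normalization: leading coefficient of T_n is 2^(n-1), so a_4 = 2^3 = 8. Work downward with a_k = (k+1)(k+2) a_{k+2} / ((k - 4)(k + 4)):
  a_2 = (3)(4)(8) / ((2 - 4)(2 + 4)) = 96/(-12) = -8
  a_0 = (1)(2)(-8) / ((0 - 4)(0 + 4)) = -16/(-16) = 1
Hence T_4(x) = 8 x^4 - 8 x^2 + 1.

T_4(x); series = 8 x^4 - 8 x^2 + 1


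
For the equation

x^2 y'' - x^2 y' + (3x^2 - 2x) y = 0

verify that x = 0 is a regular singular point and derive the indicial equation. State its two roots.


Divide by x^2 to reach normal form y'' + P_1(x) y' + P_2(x) y = 0 with P_1(x) = -1 and P_2(x) = 3 - 2/x.
x = 0 is a singular point because the y-coefficient 3 - 2/x has a pole at x = 0.
It is a regular singular point because x P_1(x) = p(x) = -x and x^2 P_2(x) = q(x) = 3x^2 - 2x are polynomials, hence analytic at x = 0.
p(0) = 0,  q(0) = 0.
Indicial equation: r(r-1) + p(0) r + q(0) = 0, i.e. r^2 + (p(0) - 1) r + q(0) = 0, i.e. r^2 - 1 r = 0.
Discriminant: (-1)^2 - 4(0) = 1, so r = (1 ± 1)/2.
Solving: r_1 = 1, r_2 = 0.

indicial: r^2 - 1 r = 0; roots r_1 = 1, r_2 = 0


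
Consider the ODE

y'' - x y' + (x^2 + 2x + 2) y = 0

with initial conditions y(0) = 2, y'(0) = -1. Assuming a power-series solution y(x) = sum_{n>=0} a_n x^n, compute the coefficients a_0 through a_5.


Ansatz: y(x) = sum_{n>=0} a_n x^n, so y'(x) = sum_{n>=1} n a_n x^(n-1) and y''(x) = sum_{n>=2} n(n-1) a_n x^(n-2).
Substitute into P(x) y'' + Q(x) y' + R(x) y = 0 with P(x) = 1, Q(x) = -x, R(x) = x^2 + 2x + 2, and match powers of x.
Initial conditions: a_0 = 2, a_1 = -1.
Setting the coefficient of each power of x to zero and solving order by order (substituting the coefficients already found):
  x^0: 2 a_2 + 2 a_0 = 0  ->  2 a_2 = -2 a_0 = -4  ->  a_2 = -2
  x^1: 6 a_3 + a_1 + 2 a_0 = 0  ->  6 a_3 = -a_1 - 2 a_0 = -3  ->  a_3 = -1/2
  x^2: 12 a_4 + 2 a_1 + a_0 = 0  ->  12 a_4 = -2 a_1 - a_0 = 0  ->  a_4 = 0
  x^3: 20 a_5 - a_3 + 2 a_2 + a_1 = 0  ->  20 a_5 = a_3 - 2 a_2 - a_1 = 9/2  ->  a_5 = 9/40
Truncated series: y(x) = 2 - x - 2 x^2 - (1/2) x^3 + (9/40) x^5 + O(x^6).

a_0 = 2; a_1 = -1; a_2 = -2; a_3 = -1/2; a_4 = 0; a_5 = 9/40


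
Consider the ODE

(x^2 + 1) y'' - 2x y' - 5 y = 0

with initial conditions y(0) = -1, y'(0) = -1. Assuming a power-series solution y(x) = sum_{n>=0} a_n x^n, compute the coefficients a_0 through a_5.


Ansatz: y(x) = sum_{n>=0} a_n x^n, so y'(x) = sum_{n>=1} n a_n x^(n-1) and y''(x) = sum_{n>=2} n(n-1) a_n x^(n-2).
Substitute into P(x) y'' + Q(x) y' + R(x) y = 0 with P(x) = x^2 + 1, Q(x) = -2x, R(x) = -5, and match powers of x.
Initial conditions: a_0 = -1, a_1 = -1.
Setting the coefficient of each power of x to zero and solving order by order (substituting the coefficients already found):
  x^0: 2 a_2 - 5 a_0 = 0  ->  2 a_2 = 5 a_0 = -5  ->  a_2 = -5/2
  x^1: 6 a_3 - 7 a_1 = 0  ->  6 a_3 = 7 a_1 = -7  ->  a_3 = -7/6
  x^2: 12 a_4 - 7 a_2 = 0  ->  12 a_4 = 7 a_2 = -35/2  ->  a_4 = -35/24
  x^3: 20 a_5 - 5 a_3 = 0  ->  20 a_5 = 5 a_3 = -35/6  ->  a_5 = -7/24
Truncated series: y(x) = -1 - x - (5/2) x^2 - (7/6) x^3 - (35/24) x^4 - (7/24) x^5 + O(x^6).

a_0 = -1; a_1 = -1; a_2 = -5/2; a_3 = -7/6; a_4 = -35/24; a_5 = -7/24


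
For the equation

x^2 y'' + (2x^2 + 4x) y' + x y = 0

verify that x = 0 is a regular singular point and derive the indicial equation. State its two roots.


Divide by x^2 to reach normal form y'' + P_1(x) y' + P_2(x) y = 0 with P_1(x) = 2 + 4/x and P_2(x) = 1/x.
x = 0 is a singular point because the y'-coefficient 2 + 4/x has a pole at x = 0 and the y-coefficient 1/x has a pole at x = 0.
It is a regular singular point because x P_1(x) = p(x) = 2x + 4 and x^2 P_2(x) = q(x) = x are polynomials, hence analytic at x = 0.
p(0) = 4,  q(0) = 0.
Indicial equation: r(r-1) + p(0) r + q(0) = 0, i.e. r^2 + (p(0) - 1) r + q(0) = 0, i.e. r^2 + 3 r = 0.
Discriminant: (3)^2 - 4(0) = 9, so r = (-3 ± 3)/2.
Solving: r_1 = 0, r_2 = -3.

indicial: r^2 + 3 r = 0; roots r_1 = 0, r_2 = -3


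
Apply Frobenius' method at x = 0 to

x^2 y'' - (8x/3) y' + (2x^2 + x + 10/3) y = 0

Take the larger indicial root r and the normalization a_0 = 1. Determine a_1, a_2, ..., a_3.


Write in Frobenius form y'' + (p(x)/x) y' + (q(x)/x^2) y = 0:
  p(x) = -8/3,  q(x) = 2x^2 + x + 10/3.
Indicial equation: r(r-1) + (-8/3) r + (10/3) = 0 -> roots r_1 = 2, r_2 = 5/3.
Take r = r_1 = 2. Let y(x) = x^r sum_{n>=0} a_n x^n with a_0 = 1.
Substitute y = x^r sum a_n x^n and match x^{r+n}. The recurrence is
  D(n) a_n + 1 a_{n-1} + 2 a_{n-2} = 0,  where D(n) = (r+n)(r+n-1) + (-8/3)(r+n) + (10/3).
  a_n = [-1 a_{n-1} - 2 a_{n-2}] / D(n).
Since the indicial polynomial factors as (r - r_1)(r - r_2), D(n) = (r_1 + n - r_1)(r_1 + n - r_2) = n(n + 1/3).
Evaluating step by step (a_0 = 1):
  n = 1: D(1) = 1(1 + 1/3) = 4/3; numerator = -1(1) = -1; a_1 = (-1)/(4/3) = -3/4
  n = 2: D(2) = 2(2 + 1/3) = 14/3; numerator = -1(-3/4) - 2(1) = -5/4; a_2 = (-5/4)/(14/3) = -15/56
  n = 3: D(3) = 3(3 + 1/3) = 10; numerator = -1(-15/56) - 2(-3/4) = 99/56; a_3 = (99/56)/(10) = 99/560

r = 2; a_0 = 1; a_1 = -3/4; a_2 = -15/56; a_3 = 99/560


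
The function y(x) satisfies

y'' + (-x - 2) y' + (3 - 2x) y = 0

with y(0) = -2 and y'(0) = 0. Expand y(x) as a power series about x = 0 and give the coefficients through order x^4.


Ansatz: y(x) = sum_{n>=0} a_n x^n, so y'(x) = sum_{n>=1} n a_n x^(n-1) and y''(x) = sum_{n>=2} n(n-1) a_n x^(n-2).
Substitute into P(x) y'' + Q(x) y' + R(x) y = 0 with P(x) = 1, Q(x) = -x - 2, R(x) = 3 - 2x, and match powers of x.
Initial conditions: a_0 = -2, a_1 = 0.
Setting the coefficient of each power of x to zero and solving order by order (substituting the coefficients already found):
  x^0: 2 a_2 - 2 a_1 + 3 a_0 = 0  ->  2 a_2 = 2 a_1 - 3 a_0 = 6  ->  a_2 = 3
  x^1: 6 a_3 - 4 a_2 + 2 a_1 - 2 a_0 = 0  ->  6 a_3 = 4 a_2 - 2 a_1 + 2 a_0 = 8  ->  a_3 = 4/3
  x^2: 12 a_4 - 6 a_3 + a_2 - 2 a_1 = 0  ->  12 a_4 = 6 a_3 - a_2 + 2 a_1 = 5  ->  a_4 = 5/12
Truncated series: y(x) = -2 + 3 x^2 + (4/3) x^3 + (5/12) x^4 + O(x^5).

a_0 = -2; a_1 = 0; a_2 = 3; a_3 = 4/3; a_4 = 5/12


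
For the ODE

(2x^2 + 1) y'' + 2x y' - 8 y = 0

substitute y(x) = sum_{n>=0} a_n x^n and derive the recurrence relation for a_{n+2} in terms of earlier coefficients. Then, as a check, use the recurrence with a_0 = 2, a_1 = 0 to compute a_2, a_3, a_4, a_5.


Substitute y = sum_n a_n x^n.
(1 + 2 x^2) y'' contributes (n+2)(n+1) a_{n+2} + 2 n(n-1) a_n at x^n.
2 x y'(x) contributes 2 n a_n at x^n.
-8 y(x) contributes -8 a_n at x^n.
Matching x^n: (n+2)(n+1) a_{n+2} + (2 n(n-1) + 2 n - 8) a_n = 0.
Thus a_{n+2} = (-2 n(n-1) - 2 n + 8) / ((n+1)(n+2)) * a_n.

Check with a_0 = 2, a_1 = 0 (apply the recurrence for n = 0, 1, 2, 3): a_0 = 2, a_1 = 0, a_2 = 8, a_3 = 0, a_4 = 0, a_5 = 0.

a_(n+2) = (-2 n(n-1) - 2 n + 8) / ((n+1)(n+2)) * a_n; check: a_0 = 2, a_1 = 0, a_2 = 8, a_3 = 0, a_4 = 0, a_5 = 0


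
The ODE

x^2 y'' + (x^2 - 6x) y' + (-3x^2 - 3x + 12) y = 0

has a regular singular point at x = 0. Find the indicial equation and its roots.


Divide by x^2 to reach normal form y'' + P_1(x) y' + P_2(x) y = 0 with P_1(x) = 1 - 6/x and P_2(x) = -3 - 3/x + 12/x^2.
x = 0 is a singular point because the y'-coefficient 1 - 6/x has a pole at x = 0 and the y-coefficient -3 - 3/x + 12/x^2 has a pole at x = 0.
It is a regular singular point because x P_1(x) = p(x) = x - 6 and x^2 P_2(x) = q(x) = -3x^2 - 3x + 12 are polynomials, hence analytic at x = 0.
p(0) = -6,  q(0) = 12.
Indicial equation: r(r-1) + p(0) r + q(0) = 0, i.e. r^2 + (p(0) - 1) r + q(0) = 0, i.e. r^2 - 7 r + 12 = 0.
Discriminant: (-7)^2 - 4(12) = 1, so r = (7 ± 1)/2.
Solving: r_1 = 4, r_2 = 3.

indicial: r^2 - 7 r + 12 = 0; roots r_1 = 4, r_2 = 3


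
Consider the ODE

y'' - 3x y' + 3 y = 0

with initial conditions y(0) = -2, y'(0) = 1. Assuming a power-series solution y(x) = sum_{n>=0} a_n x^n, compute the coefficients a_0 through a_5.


Ansatz: y(x) = sum_{n>=0} a_n x^n, so y'(x) = sum_{n>=1} n a_n x^(n-1) and y''(x) = sum_{n>=2} n(n-1) a_n x^(n-2).
Substitute into P(x) y'' + Q(x) y' + R(x) y = 0 with P(x) = 1, Q(x) = -3x, R(x) = 3, and match powers of x.
Initial conditions: a_0 = -2, a_1 = 1.
Setting the coefficient of each power of x to zero and solving order by order (substituting the coefficients already found):
  x^0: 2 a_2 + 3 a_0 = 0  ->  2 a_2 = -3 a_0 = 6  ->  a_2 = 3
  x^1: 6 a_3 = 0  ->  a_3 = 0
  x^2: 12 a_4 - 3 a_2 = 0  ->  12 a_4 = 3 a_2 = 9  ->  a_4 = 3/4
  x^3: 20 a_5 - 6 a_3 = 0  ->  20 a_5 = 6 a_3 = 0  ->  a_5 = 0
Truncated series: y(x) = -2 + x + 3 x^2 + (3/4) x^4 + O(x^6).

a_0 = -2; a_1 = 1; a_2 = 3; a_3 = 0; a_4 = 3/4; a_5 = 0


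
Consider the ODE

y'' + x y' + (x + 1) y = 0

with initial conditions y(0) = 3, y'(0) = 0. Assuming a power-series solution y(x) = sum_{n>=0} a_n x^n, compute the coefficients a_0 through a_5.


Ansatz: y(x) = sum_{n>=0} a_n x^n, so y'(x) = sum_{n>=1} n a_n x^(n-1) and y''(x) = sum_{n>=2} n(n-1) a_n x^(n-2).
Substitute into P(x) y'' + Q(x) y' + R(x) y = 0 with P(x) = 1, Q(x) = x, R(x) = x + 1, and match powers of x.
Initial conditions: a_0 = 3, a_1 = 0.
Setting the coefficient of each power of x to zero and solving order by order (substituting the coefficients already found):
  x^0: 2 a_2 + a_0 = 0  ->  2 a_2 = -a_0 = -3  ->  a_2 = -3/2
  x^1: 6 a_3 + 2 a_1 + a_0 = 0  ->  6 a_3 = -2 a_1 - a_0 = -3  ->  a_3 = -1/2
  x^2: 12 a_4 + 3 a_2 + a_1 = 0  ->  12 a_4 = -3 a_2 - a_1 = 9/2  ->  a_4 = 3/8
  x^3: 20 a_5 + 4 a_3 + a_2 = 0  ->  20 a_5 = -4 a_3 - a_2 = 7/2  ->  a_5 = 7/40
Truncated series: y(x) = 3 - (3/2) x^2 - (1/2) x^3 + (3/8) x^4 + (7/40) x^5 + O(x^6).

a_0 = 3; a_1 = 0; a_2 = -3/2; a_3 = -1/2; a_4 = 3/8; a_5 = 7/40


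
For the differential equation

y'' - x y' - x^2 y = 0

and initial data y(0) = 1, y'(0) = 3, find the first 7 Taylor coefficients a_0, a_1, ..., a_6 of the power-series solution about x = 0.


Ansatz: y(x) = sum_{n>=0} a_n x^n, so y'(x) = sum_{n>=1} n a_n x^(n-1) and y''(x) = sum_{n>=2} n(n-1) a_n x^(n-2).
Substitute into P(x) y'' + Q(x) y' + R(x) y = 0 with P(x) = 1, Q(x) = -x, R(x) = -x^2, and match powers of x.
Initial conditions: a_0 = 1, a_1 = 3.
Setting the coefficient of each power of x to zero and solving order by order (substituting the coefficients already found):
  x^0: 2 a_2 = 0  ->  a_2 = 0
  x^1: 6 a_3 - a_1 = 0  ->  6 a_3 = a_1 = 3  ->  a_3 = 1/2
  x^2: 12 a_4 - 2 a_2 - a_0 = 0  ->  12 a_4 = 2 a_2 + a_0 = 1  ->  a_4 = 1/12
  x^3: 20 a_5 - 3 a_3 - a_1 = 0  ->  20 a_5 = 3 a_3 + a_1 = 9/2  ->  a_5 = 9/40
  x^4: 30 a_6 - 4 a_4 - a_2 = 0  ->  30 a_6 = 4 a_4 + a_2 = 1/3  ->  a_6 = 1/90
Truncated series: y(x) = 1 + 3 x + (1/2) x^3 + (1/12) x^4 + (9/40) x^5 + (1/90) x^6 + O(x^7).

a_0 = 1; a_1 = 3; a_2 = 0; a_3 = 1/2; a_4 = 1/12; a_5 = 9/40; a_6 = 1/90


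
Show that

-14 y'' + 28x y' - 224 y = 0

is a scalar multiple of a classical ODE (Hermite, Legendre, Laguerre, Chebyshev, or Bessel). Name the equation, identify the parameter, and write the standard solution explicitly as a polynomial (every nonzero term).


All three coefficients share the factor -14; dividing through by -14 gives  y'' - 2x y' + 16 y = 0.
This matches the Hermite equation y'' - 2x y' + 2n y = 0 with 2n = 16, so n = 8; the polynomial solution is H_8(x).
With y = sum_k a_k x^k, matching x^k gives (k+2)(k+1) a_{k+2} = 2(k - n) a_k = 2(k - 8) a_k. The right side vanishes at k = 8, so the series with the parity of 8 terminates at degree 8.
Standard normalization: leading coefficient of H_n is 2^n, so a_8 = 2^8 = 256. Work downward with a_k = (k+1)(k+2) a_{k+2} / (2(k - n)):
  a_6 = (7)(8)(256) / (2(6 - 8)) = 14336/(-4) = -3584
  a_4 = (5)(6)(-3584) / (2(4 - 8)) = -107520/(-8) = 13440
  a_2 = (3)(4)(13440) / (2(2 - 8)) = 161280/(-12) = -13440
  a_0 = (1)(2)(-13440) / (2(0 - 8)) = -26880/(-16) = 1680
Hence H_8(x) = 256 x^8 - 3584 x^6 + 13440 x^4 - 13440 x^2 + 1680.

H_8(x); series = 256 x^8 - 3584 x^6 + 13440 x^4 - 13440 x^2 + 1680


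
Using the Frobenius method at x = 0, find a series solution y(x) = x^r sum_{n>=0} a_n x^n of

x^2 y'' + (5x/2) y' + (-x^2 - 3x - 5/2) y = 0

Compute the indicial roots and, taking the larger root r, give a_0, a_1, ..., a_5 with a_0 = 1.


Write in Frobenius form y'' + (p(x)/x) y' + (q(x)/x^2) y = 0:
  p(x) = 5/2,  q(x) = -x^2 - 3x - 5/2.
Indicial equation: r(r-1) + (5/2) r + (-5/2) = 0 -> roots r_1 = 1, r_2 = -5/2.
Take r = r_1 = 1. Let y(x) = x^r sum_{n>=0} a_n x^n with a_0 = 1.
Substitute y = x^r sum a_n x^n and match x^{r+n}. The recurrence is
  D(n) a_n - 3 a_{n-1} - 1 a_{n-2} = 0,  where D(n) = (r+n)(r+n-1) + (5/2)(r+n) + (-5/2).
  a_n = [3 a_{n-1} + 1 a_{n-2}] / D(n).
Since the indicial polynomial factors as (r - r_1)(r - r_2), D(n) = (r_1 + n - r_1)(r_1 + n - r_2) = n(n + 7/2).
Evaluating step by step (a_0 = 1):
  n = 1: D(1) = 1(1 + 7/2) = 9/2; numerator = 3(1) = 3; a_1 = (3)/(9/2) = 2/3
  n = 2: D(2) = 2(2 + 7/2) = 11; numerator = 3(2/3) + 1(1) = 3; a_2 = (3)/(11) = 3/11
  n = 3: D(3) = 3(3 + 7/2) = 39/2; numerator = 3(3/11) + 1(2/3) = 49/33; a_3 = (49/33)/(39/2) = 98/1287
  n = 4: D(4) = 4(4 + 7/2) = 30; numerator = 3(98/1287) + 1(3/11) = 215/429; a_4 = (215/429)/(30) = 43/2574
  n = 5: D(5) = 5(5 + 7/2) = 85/2; numerator = 3(43/2574) + 1(98/1287) = 25/198; a_5 = (25/198)/(85/2) = 5/1683

r = 1; a_0 = 1; a_1 = 2/3; a_2 = 3/11; a_3 = 98/1287; a_4 = 43/2574; a_5 = 5/1683


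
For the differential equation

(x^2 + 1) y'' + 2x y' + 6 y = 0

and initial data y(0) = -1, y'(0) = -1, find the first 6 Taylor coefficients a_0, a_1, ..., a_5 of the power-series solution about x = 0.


Ansatz: y(x) = sum_{n>=0} a_n x^n, so y'(x) = sum_{n>=1} n a_n x^(n-1) and y''(x) = sum_{n>=2} n(n-1) a_n x^(n-2).
Substitute into P(x) y'' + Q(x) y' + R(x) y = 0 with P(x) = x^2 + 1, Q(x) = 2x, R(x) = 6, and match powers of x.
Initial conditions: a_0 = -1, a_1 = -1.
Setting the coefficient of each power of x to zero and solving order by order (substituting the coefficients already found):
  x^0: 2 a_2 + 6 a_0 = 0  ->  2 a_2 = -6 a_0 = 6  ->  a_2 = 3
  x^1: 6 a_3 + 8 a_1 = 0  ->  6 a_3 = -8 a_1 = 8  ->  a_3 = 4/3
  x^2: 12 a_4 + 12 a_2 = 0  ->  12 a_4 = -12 a_2 = -36  ->  a_4 = -3
  x^3: 20 a_5 + 18 a_3 = 0  ->  20 a_5 = -18 a_3 = -24  ->  a_5 = -6/5
Truncated series: y(x) = -1 - x + 3 x^2 + (4/3) x^3 - 3 x^4 - (6/5) x^5 + O(x^6).

a_0 = -1; a_1 = -1; a_2 = 3; a_3 = 4/3; a_4 = -3; a_5 = -6/5


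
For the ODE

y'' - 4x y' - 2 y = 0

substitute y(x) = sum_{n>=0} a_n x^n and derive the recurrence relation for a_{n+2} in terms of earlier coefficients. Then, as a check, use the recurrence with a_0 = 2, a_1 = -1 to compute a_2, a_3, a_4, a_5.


Substitute y = sum_n a_n x^n.
y''(x) has coefficient (n+2)(n+1) a_{n+2} at x^n;
-4 x y'(x) has coefficient -4 n a_n at x^n (shift);
-2 y(x) has coefficient -2 a_n at x^n.
Matching x^n: (n+2)(n+1) a_{n+2} + (-4n - 2) a_n = 0.
Thus a_{n+2} = (4n + 2) / ((n+1)(n+2)) * a_n.

Check with a_0 = 2, a_1 = -1 (apply the recurrence for n = 0, 1, 2, 3): a_0 = 2, a_1 = -1, a_2 = 2, a_3 = -1, a_4 = 5/3, a_5 = -7/10.

a_(n+2) = (4n + 2) / ((n+1)(n+2)) * a_n; check: a_0 = 2, a_1 = -1, a_2 = 2, a_3 = -1, a_4 = 5/3, a_5 = -7/10


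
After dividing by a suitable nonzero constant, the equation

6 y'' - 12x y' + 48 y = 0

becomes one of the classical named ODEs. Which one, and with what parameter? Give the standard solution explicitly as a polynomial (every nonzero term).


All three coefficients share the factor 6; dividing through by 6 gives  y'' - 2x y' + 8 y = 0.
This matches the Hermite equation y'' - 2x y' + 2n y = 0 with 2n = 8, so n = 4; the polynomial solution is H_4(x).
With y = sum_k a_k x^k, matching x^k gives (k+2)(k+1) a_{k+2} = 2(k - n) a_k = 2(k - 4) a_k. The right side vanishes at k = 4, so the series with the parity of 4 terminates at degree 4.
Standard normalization: leading coefficient of H_n is 2^n, so a_4 = 2^4 = 16. Work downward with a_k = (k+1)(k+2) a_{k+2} / (2(k - n)):
  a_2 = (3)(4)(16) / (2(2 - 4)) = 192/(-4) = -48
  a_0 = (1)(2)(-48) / (2(0 - 4)) = -96/(-8) = 12
Hence H_4(x) = 16 x^4 - 48 x^2 + 12.

H_4(x); series = 16 x^4 - 48 x^2 + 12


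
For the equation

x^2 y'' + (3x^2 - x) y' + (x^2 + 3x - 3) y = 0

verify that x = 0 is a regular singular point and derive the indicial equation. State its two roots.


Divide by x^2 to reach normal form y'' + P_1(x) y' + P_2(x) y = 0 with P_1(x) = 3 - 1/x and P_2(x) = 1 + 3/x - 3/x^2.
x = 0 is a singular point because the y'-coefficient 3 - 1/x has a pole at x = 0 and the y-coefficient 1 + 3/x - 3/x^2 has a pole at x = 0.
It is a regular singular point because x P_1(x) = p(x) = 3x - 1 and x^2 P_2(x) = q(x) = x^2 + 3x - 3 are polynomials, hence analytic at x = 0.
p(0) = -1,  q(0) = -3.
Indicial equation: r(r-1) + p(0) r + q(0) = 0, i.e. r^2 + (p(0) - 1) r + q(0) = 0, i.e. r^2 - 2 r - 3 = 0.
Discriminant: (-2)^2 - 4(-3) = 16, so r = (2 ± 4)/2.
Solving: r_1 = 3, r_2 = -1.

indicial: r^2 - 2 r - 3 = 0; roots r_1 = 3, r_2 = -1


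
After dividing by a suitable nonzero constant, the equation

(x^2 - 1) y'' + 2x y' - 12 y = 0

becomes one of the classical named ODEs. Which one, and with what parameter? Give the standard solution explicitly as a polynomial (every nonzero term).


All three coefficients share the factor -1; dividing through by -1 gives  (1 - x^2) y'' - 2x y' + 12 y = 0.
This matches the Legendre equation (1 - x^2) y'' - 2x y' + n(n+1) y = 0 (note the -2x y' term) with n(n+1) = 12, so n = 3; the polynomial solution is P_3(x).
With y = sum_k a_k x^k, matching x^k gives (k+2)(k+1) a_{k+2} = [k(k+1) - n(n+1)] a_k = (k - 3)(k + 4) a_k. The right side vanishes at k = 3, so the series with the parity of 3 terminates at degree 3.
Standard normalization (P_n(1) = 1): leading coefficient (2n)!/(2^n (n!)^2) = 720/(8*36) = 5/2, so a_3 = 5/2. Work downward with a_k = (k+1)(k+2) a_{k+2} / ((k - 3)(k + 4)):
  a_1 = (2)(3)(5/2) / ((1 - 3)(1 + 4)) = 15/(-10) = -3/2
Hence P_3(x) = 5 x^3/2 - 3 x/2.

P_3(x); series = 5 x^3/2 - 3 x/2


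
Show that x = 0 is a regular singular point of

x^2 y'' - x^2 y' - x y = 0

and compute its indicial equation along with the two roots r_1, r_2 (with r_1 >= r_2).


Divide by x^2 to reach normal form y'' + P_1(x) y' + P_2(x) y = 0 with P_1(x) = -1 and P_2(x) = -1/x.
x = 0 is a singular point because the y-coefficient -1/x has a pole at x = 0.
It is a regular singular point because x P_1(x) = p(x) = -x and x^2 P_2(x) = q(x) = -x are polynomials, hence analytic at x = 0.
p(0) = 0,  q(0) = 0.
Indicial equation: r(r-1) + p(0) r + q(0) = 0, i.e. r^2 + (p(0) - 1) r + q(0) = 0, i.e. r^2 - 1 r = 0.
Discriminant: (-1)^2 - 4(0) = 1, so r = (1 ± 1)/2.
Solving: r_1 = 1, r_2 = 0.

indicial: r^2 - 1 r = 0; roots r_1 = 1, r_2 = 0


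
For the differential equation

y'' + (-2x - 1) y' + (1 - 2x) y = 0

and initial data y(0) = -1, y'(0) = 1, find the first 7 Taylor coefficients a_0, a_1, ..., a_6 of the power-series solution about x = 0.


Ansatz: y(x) = sum_{n>=0} a_n x^n, so y'(x) = sum_{n>=1} n a_n x^(n-1) and y''(x) = sum_{n>=2} n(n-1) a_n x^(n-2).
Substitute into P(x) y'' + Q(x) y' + R(x) y = 0 with P(x) = 1, Q(x) = -2x - 1, R(x) = 1 - 2x, and match powers of x.
Initial conditions: a_0 = -1, a_1 = 1.
Setting the coefficient of each power of x to zero and solving order by order (substituting the coefficients already found):
  x^0: 2 a_2 - a_1 + a_0 = 0  ->  2 a_2 = a_1 - a_0 = 2  ->  a_2 = 1
  x^1: 6 a_3 - 2 a_2 - a_1 - 2 a_0 = 0  ->  6 a_3 = 2 a_2 + a_1 + 2 a_0 = 1  ->  a_3 = 1/6
  x^2: 12 a_4 - 3 a_3 - 3 a_2 - 2 a_1 = 0  ->  12 a_4 = 3 a_3 + 3 a_2 + 2 a_1 = 11/2  ->  a_4 = 11/24
  x^3: 20 a_5 - 4 a_4 - 5 a_3 - 2 a_2 = 0  ->  20 a_5 = 4 a_4 + 5 a_3 + 2 a_2 = 14/3  ->  a_5 = 7/30
  x^4: 30 a_6 - 5 a_5 - 7 a_4 - 2 a_3 = 0  ->  30 a_6 = 5 a_5 + 7 a_4 + 2 a_3 = 113/24  ->  a_6 = 113/720
Truncated series: y(x) = -1 + x + x^2 + (1/6) x^3 + (11/24) x^4 + (7/30) x^5 + (113/720) x^6 + O(x^7).

a_0 = -1; a_1 = 1; a_2 = 1; a_3 = 1/6; a_4 = 11/24; a_5 = 7/30; a_6 = 113/720


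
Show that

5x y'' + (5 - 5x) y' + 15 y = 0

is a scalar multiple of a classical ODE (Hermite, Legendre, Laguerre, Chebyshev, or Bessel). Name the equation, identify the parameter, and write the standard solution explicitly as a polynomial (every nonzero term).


All three coefficients share the factor 5; dividing through by 5 gives  x y'' + (1 - x) y' + 3 y = 0.
This matches the Laguerre equation x y'' + (1 - x) y' + n y = 0 with n = 3; the polynomial solution is L_3(x).
With y = sum_k a_k x^k, matching x^k gives (k+1)k a_{k+1} + (k+1) a_{k+1} - k a_k + n a_k = 0, i.e. (k+1)^2 a_{k+1} = (k - n) a_k = (k - 3) a_k. The right side vanishes at k = 3, so the series terminates at degree 3.
Standard normalization L_n(0) = 1 gives a_0 = 1. Work upward with a_{k+1} = (k - 3) a_k / (k+1)^2:
  a_1 = (0 - 3)(1) / 1^2 = -3/1 = -3
  a_2 = (1 - 3)(-3) / 2^2 = 6/4 = 3/2
  a_3 = (2 - 3)(3/2) / 3^2 = (-3/2)/9 = -1/6
Hence L_3(x) = -x^3/6 + 3 x^2/2 - 3 x + 1.

L_3(x); series = -x^3/6 + 3 x^2/2 - 3 x + 1


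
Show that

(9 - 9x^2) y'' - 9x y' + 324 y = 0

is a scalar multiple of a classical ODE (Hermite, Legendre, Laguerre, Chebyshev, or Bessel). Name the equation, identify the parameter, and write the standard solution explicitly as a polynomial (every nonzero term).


All three coefficients share the factor 9; dividing through by 9 gives  (1 - x^2) y'' - x y' + 36 y = 0.
This matches the Chebyshev equation (1 - x^2) y'' - x y' + n^2 y = 0 (note the -x y' term, not -2x y') with n^2 = 36, so n = 6; the polynomial solution is T_6(x).
With y = sum_k a_k x^k, matching x^k gives (k+2)(k+1) a_{k+2} = (k^2 - n^2) a_k = (k - 6)(k + 6) a_k. The right side vanishes at k = 6, so the series with the parity of 6 terminates at degree 6.
Standard normalization: leading coefficient of T_n is 2^(n-1), so a_6 = 2^5 = 32. Work downward with a_k = (k+1)(k+2) a_{k+2} / ((k - 6)(k + 6)):
  a_4 = (5)(6)(32) / ((4 - 6)(4 + 6)) = 960/(-20) = -48
  a_2 = (3)(4)(-48) / ((2 - 6)(2 + 6)) = -576/(-32) = 18
  a_0 = (1)(2)(18) / ((0 - 6)(0 + 6)) = 36/(-36) = -1
Hence T_6(x) = 32 x^6 - 48 x^4 + 18 x^2 - 1.

T_6(x); series = 32 x^6 - 48 x^4 + 18 x^2 - 1


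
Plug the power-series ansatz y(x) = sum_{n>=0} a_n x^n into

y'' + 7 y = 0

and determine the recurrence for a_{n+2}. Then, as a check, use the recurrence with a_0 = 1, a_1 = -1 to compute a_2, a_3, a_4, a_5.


Substitute y = sum_n a_n x^n into y'' + (const) y = 0.
y''(x) = sum_{n>=0} (n+2)(n+1) a_{n+2} x^n.
The ODE becomes sum_n [(n+2)(n+1) a_{n+2} + 7 a_n] x^n = 0.
Setting each coefficient to zero gives the recurrence:
  (n+2)(n+1) a_{n+2} + 7 a_n = 0,
  a_{n+2} = -7 / ((n+1)(n+2)) a_n.

Check with a_0 = 1, a_1 = -1 (apply the recurrence for n = 0, 1, 2, 3): a_0 = 1, a_1 = -1, a_2 = -7/2, a_3 = 7/6, a_4 = 49/24, a_5 = -49/120.

a_{n+2} = -7/((n+1)(n+2)) * a_n; check: a_0 = 1, a_1 = -1, a_2 = -7/2, a_3 = 7/6, a_4 = 49/24, a_5 = -49/120
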